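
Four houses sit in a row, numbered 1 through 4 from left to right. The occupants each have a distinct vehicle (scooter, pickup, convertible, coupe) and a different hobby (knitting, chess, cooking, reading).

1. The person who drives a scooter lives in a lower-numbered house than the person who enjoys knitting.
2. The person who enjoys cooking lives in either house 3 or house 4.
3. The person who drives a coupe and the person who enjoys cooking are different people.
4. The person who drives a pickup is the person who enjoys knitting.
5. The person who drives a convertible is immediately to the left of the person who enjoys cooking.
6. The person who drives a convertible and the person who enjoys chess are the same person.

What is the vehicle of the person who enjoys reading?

The only hobby still possible for house 1 is reading.
The person who drives a convertible is narrowed to house 2 or 3; consider each.
Placing it in house 3 leads to a contradiction, so it's in house 2.
Clue 5 places the person who enjoys cooking in house 3.
Clue 6: the person who enjoys chess is in house 2.
The only hobby still possible for house 4 is knitting.
Clue 4: the person who drives a pickup is in house 4.
That leaves coupe as the vehicle for house 1.
So house 3 gets scooter for vehicle.
So: house 1 = coupe/reading, house 2 = convertible/chess, house 3 = scooter/cooking, house 4 = pickup/knitting.

coupe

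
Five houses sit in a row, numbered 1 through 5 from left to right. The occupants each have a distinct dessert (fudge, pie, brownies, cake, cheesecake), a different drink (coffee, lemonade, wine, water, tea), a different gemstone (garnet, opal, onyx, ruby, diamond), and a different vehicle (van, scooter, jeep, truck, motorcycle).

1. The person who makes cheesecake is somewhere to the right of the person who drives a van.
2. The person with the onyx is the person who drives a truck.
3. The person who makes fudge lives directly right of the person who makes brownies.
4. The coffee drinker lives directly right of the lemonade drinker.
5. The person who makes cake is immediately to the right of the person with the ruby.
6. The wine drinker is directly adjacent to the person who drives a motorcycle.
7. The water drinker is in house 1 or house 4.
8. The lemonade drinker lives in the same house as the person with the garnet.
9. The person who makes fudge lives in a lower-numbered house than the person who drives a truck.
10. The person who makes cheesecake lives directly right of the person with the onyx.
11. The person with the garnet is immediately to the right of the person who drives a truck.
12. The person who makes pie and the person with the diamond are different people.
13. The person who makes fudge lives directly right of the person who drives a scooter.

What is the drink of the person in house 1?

water

Clue 11: the person with the garnet is in house 4.
Clue 11: the person who drives a truck is in house 3.
Clue 2 places the person with the onyx in house 3.
Clue 8: the lemonade drinker is in house 4.
Clue 9: the person who makes fudge is in house 2.
From clue 10, the person who makes cheesecake must be in house 4.
Clue 13: the person who drives a scooter is in house 1.
House 5 dessert: only pie fits.
House 1 drink: only water fits.
The person who drives a van is in house 2 (clue 1).
Clue 3 places the person who makes brownies in house 1.
The coffee drinker is in house 5 (clue 4).
By clue 5, the person with the ruby is in house 2.
House 3's dessert must be cake (nothing else left).
That leaves tea as the drink for house 2.
House 3's drink must be wine (nothing else left).
So house 1 gets diamond for gemstone.
The only gemstone still possible for house 5 is opal.
House 4 vehicle: only motorcycle fits.
So house 5 gets jeep for vehicle.
So: house 1 = brownies/water/diamond/scooter, house 2 = fudge/tea/ruby/van, house 3 = cake/wine/onyx/truck, house 4 = cheesecake/lemonade/garnet/motorcycle, house 5 = pie/coffee/opal/jeep.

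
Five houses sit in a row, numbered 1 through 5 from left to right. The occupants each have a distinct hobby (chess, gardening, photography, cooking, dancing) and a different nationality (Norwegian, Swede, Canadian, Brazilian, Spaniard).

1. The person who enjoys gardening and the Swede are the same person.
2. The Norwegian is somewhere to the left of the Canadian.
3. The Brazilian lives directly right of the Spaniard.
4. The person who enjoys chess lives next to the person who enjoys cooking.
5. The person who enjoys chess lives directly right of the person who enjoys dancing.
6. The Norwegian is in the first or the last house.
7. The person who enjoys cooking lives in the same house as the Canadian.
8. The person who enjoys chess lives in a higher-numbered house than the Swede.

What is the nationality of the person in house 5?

Clue 6 places the Norwegian in house 1.
House 1 hobby: only photography fits.
The person who enjoys chess is narrowed to house 3 or 4 or 5; consider each.
Placing it in house 3 and house 5 leads to a contradiction, so it's in house 4.
From clue 5, the person who enjoys dancing must be in house 3.
The only hobby still possible for house 2 is gardening.
House 5 hobby: only cooking fits.
Clue 1: the Swede is in house 2.
The Canadian is in house 5 (clue 7).
By clue 3, the Brazilian is in house 4.
By clue 3, the Spaniard is in house 3.
So: house 1 = photography/Norwegian, house 2 = gardening/Swede, house 3 = dancing/Spaniard, house 4 = chess/Brazilian, house 5 = cooking/Canadian.

Canadian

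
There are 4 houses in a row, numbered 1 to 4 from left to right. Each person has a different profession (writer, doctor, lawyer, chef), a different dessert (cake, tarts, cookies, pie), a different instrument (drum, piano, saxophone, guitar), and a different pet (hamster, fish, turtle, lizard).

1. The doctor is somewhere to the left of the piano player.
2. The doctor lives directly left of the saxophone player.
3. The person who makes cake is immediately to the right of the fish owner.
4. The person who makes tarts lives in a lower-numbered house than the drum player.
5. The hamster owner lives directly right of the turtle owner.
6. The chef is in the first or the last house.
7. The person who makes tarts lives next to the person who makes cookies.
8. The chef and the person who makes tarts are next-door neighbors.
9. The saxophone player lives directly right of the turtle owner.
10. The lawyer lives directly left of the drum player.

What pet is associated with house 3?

The only instrument still possible for house 1 is guitar.
The chef is narrowed to house 1 or 4; consider each.
Placing it in house 1 leads to a contradiction, so it's in house 4.
By clue 8, the person who makes tarts is in house 3.
Clue 4 places the drum player in house 4.
Clue 10: the lawyer is in house 3.
House 1's dessert must be pie (nothing else left).
That leaves lizard as the pet for house 4.
The doctor is narrowed to house 1 or 2; consider each.
Placing it in house 2 leads to a contradiction, so it's in house 1.
By clue 2, the saxophone player is in house 2.
The turtle owner is in house 1 (clue 9).
House 2's profession must be writer (nothing else left).
The only instrument still possible for house 3 is piano.
House 2's pet must be hamster (nothing else left).
So house 3 gets fish for pet.
From clue 3, the person who makes cake must be in house 4.
House 2's dessert must be cookies (nothing else left).
So: house 1 = doctor/pie/guitar/turtle, house 2 = writer/cookies/saxophone/hamster, house 3 = lawyer/tarts/piano/fish, house 4 = chef/cake/drum/lizard.

fish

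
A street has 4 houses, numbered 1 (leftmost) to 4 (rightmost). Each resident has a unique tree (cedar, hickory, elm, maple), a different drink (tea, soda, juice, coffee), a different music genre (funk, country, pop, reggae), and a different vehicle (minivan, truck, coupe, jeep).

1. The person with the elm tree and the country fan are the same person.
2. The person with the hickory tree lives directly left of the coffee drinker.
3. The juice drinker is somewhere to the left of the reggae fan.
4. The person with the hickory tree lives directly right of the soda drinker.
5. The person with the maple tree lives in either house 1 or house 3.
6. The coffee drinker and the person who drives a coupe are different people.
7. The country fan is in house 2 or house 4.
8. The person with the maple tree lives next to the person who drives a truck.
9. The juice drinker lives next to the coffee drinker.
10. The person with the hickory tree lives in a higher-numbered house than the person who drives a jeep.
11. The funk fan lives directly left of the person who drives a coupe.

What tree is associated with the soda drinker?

The person with the elm tree is narrowed to house 2 or 4; consider each.
Placing it in house 2 leads to a contradiction, so it's in house 4.
The country fan is in house 4 (clue 1).
The only music genre still possible for house 3 is reggae.
From clue 3, the juice drinker must be in house 2.
By clue 9, the coffee drinker is in house 3.
So house 4 gets tea for drink.
Clue 2: the person with the hickory tree is in house 2.
Clue 6: the person who drives a coupe is in house 2.
From clue 10, the person who drives a jeep must be in house 1.
From clue 11, the funk fan must be in house 1.
House 1 drink: only soda fits.
So house 2 gets pop for music genre.
House 3's vehicle must be minivan (nothing else left).
So house 4 gets truck for vehicle.
Clue 8: the person with the maple tree is in house 3.
The only tree still possible for house 1 is cedar.
So: house 1 = cedar/soda/funk/jeep, house 2 = hickory/juice/pop/coupe, house 3 = maple/coffee/reggae/minivan, house 4 = elm/tea/country/truck.

cedar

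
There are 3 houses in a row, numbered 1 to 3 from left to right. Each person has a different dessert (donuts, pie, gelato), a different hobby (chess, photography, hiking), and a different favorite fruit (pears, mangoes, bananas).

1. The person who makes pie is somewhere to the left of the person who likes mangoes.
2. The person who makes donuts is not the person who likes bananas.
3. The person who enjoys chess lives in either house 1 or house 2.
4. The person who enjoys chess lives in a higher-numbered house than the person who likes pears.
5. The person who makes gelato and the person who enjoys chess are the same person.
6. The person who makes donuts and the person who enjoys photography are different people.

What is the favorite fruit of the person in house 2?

bananas

The person who enjoys chess is in house 2 (clue 4).
By clue 4, the person who likes pears is in house 1.
Clue 5 places the person who makes gelato in house 2.
So house 3 gets donuts for dessert.
Clue 2: the person who likes bananas is in house 2.
By clue 6, the person who enjoys photography is in house 1.
So house 1 gets pie for dessert.
House 3 hobby: only hiking fits.
The only favorite fruit still possible for house 3 is mangoes.
So: house 1 = pie/photography/pears, house 2 = gelato/chess/bananas, house 3 = donuts/hiking/mangoes.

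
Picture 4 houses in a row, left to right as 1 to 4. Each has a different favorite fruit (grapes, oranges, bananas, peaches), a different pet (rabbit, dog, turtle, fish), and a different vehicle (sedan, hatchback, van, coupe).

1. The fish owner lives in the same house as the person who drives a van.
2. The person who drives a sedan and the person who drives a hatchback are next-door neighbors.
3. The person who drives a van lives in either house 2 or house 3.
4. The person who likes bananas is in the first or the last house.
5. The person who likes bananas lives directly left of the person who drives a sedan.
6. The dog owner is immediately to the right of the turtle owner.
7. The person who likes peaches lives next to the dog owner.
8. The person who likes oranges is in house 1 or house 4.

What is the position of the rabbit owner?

4

From clue 5, the person who likes bananas must be in house 1.
The person who drives a sedan is in house 2 (clue 5).
House 3's vehicle must be van (nothing else left).
From clue 1, the fish owner must be in house 3.
Clue 2 places the person who drives a hatchback in house 1.
So house 4 gets oranges for favorite fruit.
The only vehicle still possible for house 4 is coupe.
Clue 6 places the dog owner in house 2.
Clue 6 places the turtle owner in house 1.
By clue 7, the person who likes peaches is in house 3.
That leaves grapes as the favorite fruit for house 2.
So house 4 gets rabbit for pet.
So: house 1 = bananas/turtle/hatchback, house 2 = grapes/dog/sedan, house 3 = peaches/fish/van, house 4 = oranges/rabbit/coupe.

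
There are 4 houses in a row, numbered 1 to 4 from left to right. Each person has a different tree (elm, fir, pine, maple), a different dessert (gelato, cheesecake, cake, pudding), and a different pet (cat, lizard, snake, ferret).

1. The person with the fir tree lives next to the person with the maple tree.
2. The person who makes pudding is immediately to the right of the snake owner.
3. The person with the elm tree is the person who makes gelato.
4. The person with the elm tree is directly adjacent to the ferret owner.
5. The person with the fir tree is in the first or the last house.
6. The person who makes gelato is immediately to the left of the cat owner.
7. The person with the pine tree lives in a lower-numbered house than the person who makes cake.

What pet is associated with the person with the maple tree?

House 4 tree: only fir fits.
By clue 1, the person with the maple tree is in house 3.
House 4 pet: only lizard fits.
The person with the elm tree is narrowed to house 1 or 2; consider each.
Placing it in house 1 leads to a contradiction, so it's in house 2.
Clue 3: the person who makes gelato is in house 2.
From clue 6, the cat owner must be in house 3.
House 1's tree must be pine (nothing else left).
That leaves cheesecake as the dessert for house 1.
House 1's pet must be ferret (nothing else left).
That leaves snake as the pet for house 2.
By clue 2, the person who makes pudding is in house 3.
So house 4 gets cake for dessert.
So: house 1 = pine/cheesecake/ferret, house 2 = elm/gelato/snake, house 3 = maple/pudding/cat, house 4 = fir/cake/lizard.

cat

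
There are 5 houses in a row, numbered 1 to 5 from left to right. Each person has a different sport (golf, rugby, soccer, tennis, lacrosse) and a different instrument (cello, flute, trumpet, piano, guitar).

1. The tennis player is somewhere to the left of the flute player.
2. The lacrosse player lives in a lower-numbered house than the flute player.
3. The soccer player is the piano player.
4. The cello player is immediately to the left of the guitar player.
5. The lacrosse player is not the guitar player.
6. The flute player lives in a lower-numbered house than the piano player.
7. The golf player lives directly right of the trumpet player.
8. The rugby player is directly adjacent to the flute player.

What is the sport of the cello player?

lacrosse

The lacrosse player is narrowed to house 1 or 2 or 3; consider each.
Placing it in house 2 and house 3 leads to a contradiction, so it's in house 1.
The soccer player is narrowed to house 4 or 5; consider each.
Placing it in house 4 leads to a contradiction, so it's in house 5.
Clue 3: the piano player is in house 5.
The tennis player is narrowed to house 2 or 3; consider each.
Placing it in house 3 leads to a contradiction, so it's in house 2.
House 1's instrument must be cello (nothing else left).
The guitar player is in house 2 (clue 4).
House 4's instrument must be flute (nothing else left).
By clue 7, the golf player is in house 4.
The rugby player is in house 3 (clue 8).
That leaves trumpet as the instrument for house 3.
So: house 1 = lacrosse/cello, house 2 = tennis/guitar, house 3 = rugby/trumpet, house 4 = golf/flute, house 5 = soccer/piano.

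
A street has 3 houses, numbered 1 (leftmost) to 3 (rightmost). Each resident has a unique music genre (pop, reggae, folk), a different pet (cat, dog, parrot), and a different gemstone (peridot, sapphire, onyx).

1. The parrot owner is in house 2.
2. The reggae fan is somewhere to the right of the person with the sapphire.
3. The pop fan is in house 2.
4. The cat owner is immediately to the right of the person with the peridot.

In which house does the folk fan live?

Clue 1: the parrot owner is in house 2.
From clue 3, the pop fan must be in house 2.
So house 1 gets folk for music genre.
That leaves reggae as the music genre for house 3.
The only pet still possible for house 1 is dog.
The only pet still possible for house 3 is cat.
That leaves onyx as the gemstone for house 3.
By clue 4, the person with the peridot is in house 2.
The only gemstone still possible for house 1 is sapphire.
So: house 1 = folk/dog/sapphire, house 2 = pop/parrot/peridot, house 3 = reggae/cat/onyx.

1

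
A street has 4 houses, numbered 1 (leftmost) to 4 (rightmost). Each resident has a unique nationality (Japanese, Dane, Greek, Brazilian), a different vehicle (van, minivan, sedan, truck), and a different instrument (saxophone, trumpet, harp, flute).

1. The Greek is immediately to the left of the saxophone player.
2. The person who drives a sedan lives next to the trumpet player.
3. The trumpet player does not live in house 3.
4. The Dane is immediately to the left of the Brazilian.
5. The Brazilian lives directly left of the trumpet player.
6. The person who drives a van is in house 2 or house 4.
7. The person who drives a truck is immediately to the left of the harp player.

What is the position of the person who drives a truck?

Clue 5 places the Brazilian in house 3.
By clue 5, the trumpet player is in house 4.
So house 4 gets Japanese for nationality.
The only instrument still possible for house 1 is flute.
The person who drives a sedan is in house 3 (clue 2).
Clue 4: the Dane is in house 2.
House 1 nationality: only Greek fits.
The saxophone player is in house 2 (clue 1).
So house 3 gets harp for instrument.
By clue 7, the person who drives a truck is in house 2.
The only vehicle still possible for house 1 is minivan.
The only vehicle still possible for house 4 is van.
So: house 1 = Greek/minivan/flute, house 2 = Dane/truck/saxophone, house 3 = Brazilian/sedan/harp, house 4 = Japanese/van/trumpet.

2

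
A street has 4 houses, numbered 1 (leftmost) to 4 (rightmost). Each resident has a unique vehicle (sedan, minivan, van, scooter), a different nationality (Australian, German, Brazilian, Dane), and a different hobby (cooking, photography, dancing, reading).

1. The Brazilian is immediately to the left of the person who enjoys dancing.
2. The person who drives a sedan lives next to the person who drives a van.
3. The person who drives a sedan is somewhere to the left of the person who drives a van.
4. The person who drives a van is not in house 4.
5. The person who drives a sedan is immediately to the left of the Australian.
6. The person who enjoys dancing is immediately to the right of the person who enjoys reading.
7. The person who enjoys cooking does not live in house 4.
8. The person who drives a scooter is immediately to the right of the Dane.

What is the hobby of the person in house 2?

House 4's nationality must be German (nothing else left).
The person who drives a sedan is narrowed to house 1 or 2; consider each.
Placing it in house 2 leads to a contradiction, so it's in house 1.
From clue 2, the person who drives a van must be in house 2.
Clue 5: the Australian is in house 2.
Clue 8: the person who drives a scooter is in house 4.
Clue 8 places the Dane in house 3.
That leaves minivan as the vehicle for house 3.
That leaves Brazilian as the nationality for house 1.
Clue 1 places the person who enjoys dancing in house 2.
The person who enjoys reading is in house 1 (clue 6).
The only hobby still possible for house 4 is photography.
That leaves cooking as the hobby for house 3.
So: house 1 = sedan/Brazilian/reading, house 2 = van/Australian/dancing, house 3 = minivan/Dane/cooking, house 4 = scooter/German/photography.

dancing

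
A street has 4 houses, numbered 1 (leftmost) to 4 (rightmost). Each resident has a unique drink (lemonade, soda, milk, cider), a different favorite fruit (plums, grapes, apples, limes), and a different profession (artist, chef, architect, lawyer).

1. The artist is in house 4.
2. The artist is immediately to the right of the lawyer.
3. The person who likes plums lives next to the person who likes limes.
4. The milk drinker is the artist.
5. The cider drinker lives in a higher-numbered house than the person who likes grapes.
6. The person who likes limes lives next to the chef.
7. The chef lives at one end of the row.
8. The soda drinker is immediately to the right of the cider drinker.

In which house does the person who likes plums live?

3

Clue 1: the artist is in house 4.
Clue 2 places the lawyer in house 3.
By clue 4, the milk drinker is in house 4.
So house 1 gets lemonade for drink.
So house 2 gets cider for drink.
The only drink still possible for house 3 is soda.
So house 1 gets chef for profession.
The only profession still possible for house 2 is architect.
Clue 5 places the person who likes grapes in house 1.
By clue 6, the person who likes limes is in house 2.
The person who likes plums is in house 3 (clue 3).
The only favorite fruit still possible for house 4 is apples.
So: house 1 = lemonade/grapes/chef, house 2 = cider/limes/architect, house 3 = soda/plums/lawyer, house 4 = milk/apples/artist.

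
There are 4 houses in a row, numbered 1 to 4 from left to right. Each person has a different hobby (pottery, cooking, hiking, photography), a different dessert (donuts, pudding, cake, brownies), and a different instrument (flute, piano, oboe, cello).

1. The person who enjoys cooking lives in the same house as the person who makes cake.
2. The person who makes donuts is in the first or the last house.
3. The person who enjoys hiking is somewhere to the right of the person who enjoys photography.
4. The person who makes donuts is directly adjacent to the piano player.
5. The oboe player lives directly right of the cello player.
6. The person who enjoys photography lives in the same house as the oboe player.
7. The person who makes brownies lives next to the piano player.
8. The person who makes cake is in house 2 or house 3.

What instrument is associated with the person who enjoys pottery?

House 4's instrument must be flute (nothing else left).
House 1's hobby must be pottery (nothing else left).
That leaves hiking as the hobby for house 4.
House 1's instrument must be cello (nothing else left).
By clue 5, the oboe player is in house 2.
Clue 6: the person who enjoys photography is in house 2.
So house 3 gets cooking for hobby.
That leaves piano as the instrument for house 3.
By clue 1, the person who makes cake is in house 3.
From clue 4, the person who makes donuts must be in house 4.
House 1 dessert: only pudding fits.
House 2's dessert must be brownies (nothing else left).
So: house 1 = pottery/pudding/cello, house 2 = photography/brownies/oboe, house 3 = cooking/cake/piano, house 4 = hiking/donuts/flute.

cello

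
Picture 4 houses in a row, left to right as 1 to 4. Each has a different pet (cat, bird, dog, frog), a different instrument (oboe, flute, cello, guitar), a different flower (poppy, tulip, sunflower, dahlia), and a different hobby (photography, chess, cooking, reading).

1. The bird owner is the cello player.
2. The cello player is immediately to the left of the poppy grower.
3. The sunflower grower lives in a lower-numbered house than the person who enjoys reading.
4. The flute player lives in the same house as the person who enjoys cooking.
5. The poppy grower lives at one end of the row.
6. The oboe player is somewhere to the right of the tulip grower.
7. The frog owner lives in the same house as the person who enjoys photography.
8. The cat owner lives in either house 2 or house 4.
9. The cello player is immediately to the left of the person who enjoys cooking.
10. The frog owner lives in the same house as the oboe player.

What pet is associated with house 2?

frog

Clue 5 places the poppy grower in house 4.
By clue 2, the cello player is in house 3.
The person who enjoys cooking is in house 4 (clue 9).
That leaves guitar as the instrument for house 1.
House 1's hobby must be chess (nothing else left).
The bird owner is in house 3 (clue 1).
Clue 4 places the flute player in house 4.
Clue 10: the frog owner is in house 2.
The oboe player is in house 2 (clue 10).
The only pet still possible for house 1 is dog.
The only pet still possible for house 4 is cat.
From clue 6, the tulip grower must be in house 1.
Clue 7 places the person who enjoys photography in house 2.
The only flower still possible for house 2 is sunflower.
House 3's flower must be dahlia (nothing else left).
So house 3 gets reading for hobby.
So: house 1 = dog/guitar/tulip/chess, house 2 = frog/oboe/sunflower/photography, house 3 = bird/cello/dahlia/reading, house 4 = cat/flute/poppy/cooking.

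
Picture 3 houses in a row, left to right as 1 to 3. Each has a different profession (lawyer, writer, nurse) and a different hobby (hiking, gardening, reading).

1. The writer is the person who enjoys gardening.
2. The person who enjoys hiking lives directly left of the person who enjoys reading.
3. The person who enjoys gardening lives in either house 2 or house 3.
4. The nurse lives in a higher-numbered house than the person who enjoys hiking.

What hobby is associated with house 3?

House 1 hobby: only hiking fits.
From clue 2, the person who enjoys reading must be in house 2.
The only profession still possible for house 1 is lawyer.
That leaves gardening as the hobby for house 3.
By clue 1, the writer is in house 3.
The only profession still possible for house 2 is nurse.
So: house 1 = lawyer/hiking, house 2 = nurse/reading, house 3 = writer/gardening.

gardening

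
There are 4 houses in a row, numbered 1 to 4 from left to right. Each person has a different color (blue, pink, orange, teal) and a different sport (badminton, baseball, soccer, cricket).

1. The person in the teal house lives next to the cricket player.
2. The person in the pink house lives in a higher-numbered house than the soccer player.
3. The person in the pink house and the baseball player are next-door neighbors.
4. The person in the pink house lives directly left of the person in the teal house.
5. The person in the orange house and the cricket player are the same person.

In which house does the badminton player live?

2

House 1 color: only blue fits.
The person in the pink house is narrowed to house 2 or 3; consider each.
Placing it in house 3 leads to a contradiction, so it's in house 2.
From clue 2, the soccer player must be in house 1.
Clue 4 places the person in the teal house in house 3.
That leaves orange as the color for house 4.
By clue 5, the cricket player is in house 4.
The only sport still possible for house 2 is badminton.
That leaves baseball as the sport for house 3.
So: house 1 = blue/soccer, house 2 = pink/badminton, house 3 = teal/baseball, house 4 = orange/cricket.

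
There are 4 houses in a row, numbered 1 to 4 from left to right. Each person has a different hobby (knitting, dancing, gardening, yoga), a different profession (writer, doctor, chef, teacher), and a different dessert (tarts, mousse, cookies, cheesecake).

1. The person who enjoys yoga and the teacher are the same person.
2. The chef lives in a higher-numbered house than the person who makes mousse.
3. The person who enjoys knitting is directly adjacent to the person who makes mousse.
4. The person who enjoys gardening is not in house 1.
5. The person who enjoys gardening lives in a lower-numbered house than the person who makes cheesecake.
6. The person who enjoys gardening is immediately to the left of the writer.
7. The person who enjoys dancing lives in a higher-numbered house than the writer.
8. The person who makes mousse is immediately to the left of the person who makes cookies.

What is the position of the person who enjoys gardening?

2

The person who enjoys dancing is in house 4 (clue 7).
From clue 7, the writer must be in house 3.
Clue 6: the person who enjoys gardening is in house 2.
House 1 hobby: only yoga fits.
House 3 hobby: only knitting fits.
Clue 1: the teacher is in house 1.
The person who makes mousse is in house 2 (clue 3).
Clue 8 places the person who makes cookies in house 3.
The only dessert still possible for house 1 is tarts.
House 4 dessert: only cheesecake fits.
Clue 2: the chef is in house 4.
The only profession still possible for house 2 is doctor.
So: house 1 = yoga/teacher/tarts, house 2 = gardening/doctor/mousse, house 3 = knitting/writer/cookies, house 4 = dancing/chef/cheesecake.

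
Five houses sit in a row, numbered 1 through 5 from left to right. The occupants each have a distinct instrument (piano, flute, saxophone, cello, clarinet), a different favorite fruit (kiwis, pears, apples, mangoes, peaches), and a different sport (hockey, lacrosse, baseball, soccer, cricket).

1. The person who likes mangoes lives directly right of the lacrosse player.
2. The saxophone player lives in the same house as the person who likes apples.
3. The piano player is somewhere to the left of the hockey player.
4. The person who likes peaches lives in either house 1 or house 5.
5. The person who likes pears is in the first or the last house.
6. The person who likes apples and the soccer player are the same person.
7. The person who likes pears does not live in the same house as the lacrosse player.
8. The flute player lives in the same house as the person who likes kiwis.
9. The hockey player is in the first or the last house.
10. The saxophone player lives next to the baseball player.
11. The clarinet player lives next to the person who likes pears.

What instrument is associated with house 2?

By clue 9, the hockey player is in house 5.
The clarinet player is narrowed to house 2 or 4; consider each.
Placing it in house 2 leads to a contradiction, so it's in house 4.
Clue 11 places the person who likes pears in house 5.
That leaves peaches as the favorite fruit for house 1.
So house 5 gets cello for instrument.
The only favorite fruit still possible for house 4 is mangoes.
Clue 1 places the lacrosse player in house 3.
That leaves piano as the instrument for house 1.
So house 2 gets soccer for sport.
By clue 6, the person who likes apples is in house 2.
House 3 favorite fruit: only kiwis fits.
Clue 2 places the saxophone player in house 2.
The flute player is in house 3 (clue 8).
By clue 10, the baseball player is in house 1.
The only sport still possible for house 4 is cricket.
So: house 1 = piano/peaches/baseball, house 2 = saxophone/apples/soccer, house 3 = flute/kiwis/lacrosse, house 4 = clarinet/mangoes/cricket, house 5 = cello/pears/hockey.

saxophone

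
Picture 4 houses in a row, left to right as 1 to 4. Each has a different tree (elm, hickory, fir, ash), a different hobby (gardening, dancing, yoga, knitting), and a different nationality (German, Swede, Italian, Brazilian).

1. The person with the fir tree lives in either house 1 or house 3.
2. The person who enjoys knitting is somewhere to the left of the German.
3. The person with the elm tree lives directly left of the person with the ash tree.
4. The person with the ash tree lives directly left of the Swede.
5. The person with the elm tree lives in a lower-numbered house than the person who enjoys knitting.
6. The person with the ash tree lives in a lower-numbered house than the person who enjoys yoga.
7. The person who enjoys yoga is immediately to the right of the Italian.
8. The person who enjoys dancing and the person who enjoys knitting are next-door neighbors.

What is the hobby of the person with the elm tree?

dancing

The only tree still possible for house 4 is hickory.
The only nationality still possible for house 1 is Brazilian.
House 2 nationality: only Italian fits.
By clue 7, the person who enjoys yoga is in house 3.
The only hobby still possible for house 2 is knitting.
Clue 5 places the person with the elm tree in house 1.
The person with the ash tree is in house 2 (clue 6).
By clue 8, the person who enjoys dancing is in house 1.
House 3 tree: only fir fits.
House 4 hobby: only gardening fits.
The Swede is in house 3 (clue 4).
The only nationality still possible for house 4 is German.
So: house 1 = elm/dancing/Brazilian, house 2 = ash/knitting/Italian, house 3 = fir/yoga/Swede, house 4 = hickory/gardening/German.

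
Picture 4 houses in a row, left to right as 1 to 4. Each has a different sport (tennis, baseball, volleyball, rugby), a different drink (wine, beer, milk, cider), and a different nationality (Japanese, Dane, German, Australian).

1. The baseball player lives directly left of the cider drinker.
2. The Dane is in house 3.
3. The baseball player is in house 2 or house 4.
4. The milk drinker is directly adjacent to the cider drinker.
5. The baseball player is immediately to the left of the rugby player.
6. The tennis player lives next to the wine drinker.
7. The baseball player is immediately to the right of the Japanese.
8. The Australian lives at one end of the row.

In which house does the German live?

Clue 2 places the Dane in house 3.
The baseball player is in house 2 (clue 3).
By clue 5, the rugby player is in house 3.
The Japanese is in house 1 (clue 7).
House 2 nationality: only German fits.
That leaves Australian as the nationality for house 4.
Clue 1: the cider drinker is in house 3.
So house 1 gets beer for drink.
House 4's drink must be milk (nothing else left).
From clue 6, the tennis player must be in house 1.
House 4's sport must be volleyball (nothing else left).
So house 2 gets wine for drink.
So: house 1 = tennis/beer/Japanese, house 2 = baseball/wine/German, house 3 = rugby/cider/Dane, house 4 = volleyball/milk/Australian.

2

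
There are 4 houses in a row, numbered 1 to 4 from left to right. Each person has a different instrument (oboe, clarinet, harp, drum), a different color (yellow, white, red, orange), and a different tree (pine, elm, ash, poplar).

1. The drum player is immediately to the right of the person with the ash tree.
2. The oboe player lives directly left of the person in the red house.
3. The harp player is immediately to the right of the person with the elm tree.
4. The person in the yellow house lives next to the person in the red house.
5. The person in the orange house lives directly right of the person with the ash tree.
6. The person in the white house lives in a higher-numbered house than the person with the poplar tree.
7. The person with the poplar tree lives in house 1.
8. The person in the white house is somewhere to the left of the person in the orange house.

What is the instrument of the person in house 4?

drum

By clue 7, the person with the poplar tree is in house 1.
The only color still possible for house 1 is yellow.
So house 4 gets pine for tree.
The person in the red house is in house 2 (clue 4).
So house 4 gets orange for color.
By clue 2, the oboe player is in house 1.
By clue 5, the person with the ash tree is in house 3.
House 2's instrument must be clarinet (nothing else left).
House 3's color must be white (nothing else left).
The only tree still possible for house 2 is elm.
Clue 1 places the drum player in house 4.
Clue 3 places the harp player in house 3.
So: house 1 = oboe/yellow/poplar, house 2 = clarinet/red/elm, house 3 = harp/white/ash, house 4 = drum/orange/pine.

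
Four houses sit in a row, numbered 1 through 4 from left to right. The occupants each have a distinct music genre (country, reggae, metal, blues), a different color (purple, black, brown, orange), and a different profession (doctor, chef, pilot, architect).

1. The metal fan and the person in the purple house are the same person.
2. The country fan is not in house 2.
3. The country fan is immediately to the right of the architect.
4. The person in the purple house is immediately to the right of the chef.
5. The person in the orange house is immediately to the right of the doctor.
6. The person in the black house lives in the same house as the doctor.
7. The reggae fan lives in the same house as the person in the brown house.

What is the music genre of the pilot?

blues

House 4's profession must be pilot (nothing else left).
The country fan is narrowed to house 3 or 4; consider each.
Placing it in house 4 leads to a contradiction, so it's in house 3.
From clue 3, the architect must be in house 2.
The only color still possible for house 3 is black.
Clue 6: the doctor is in house 3.
House 1's color must be brown (nothing else left).
So house 1 gets chef for profession.
Clue 4: the person in the purple house is in house 2.
The person in the orange house is in house 4 (clue 5).
From clue 7, the reggae fan must be in house 1.
The metal fan is in house 2 (clue 1).
House 4 music genre: only blues fits.
So: house 1 = reggae/brown/chef, house 2 = metal/purple/architect, house 3 = country/black/doctor, house 4 = blues/orange/pilot.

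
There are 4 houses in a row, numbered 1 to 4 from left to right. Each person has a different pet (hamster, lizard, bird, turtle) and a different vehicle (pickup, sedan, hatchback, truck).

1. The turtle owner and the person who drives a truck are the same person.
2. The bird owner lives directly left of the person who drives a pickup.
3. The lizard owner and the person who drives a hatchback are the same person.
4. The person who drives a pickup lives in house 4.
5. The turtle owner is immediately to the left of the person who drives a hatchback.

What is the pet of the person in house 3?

bird

The person who drives a pickup is in house 4 (clue 4).
Clue 2 places the bird owner in house 3.
The only pet still possible for house 4 is hamster.
Clue 3 places the person who drives a hatchback in house 2.
By clue 5, the turtle owner is in house 1.
The only pet still possible for house 2 is lizard.
So house 1 gets truck for vehicle.
The only vehicle still possible for house 3 is sedan.
So: house 1 = turtle/truck, house 2 = lizard/hatchback, house 3 = bird/sedan, house 4 = hamster/pickup.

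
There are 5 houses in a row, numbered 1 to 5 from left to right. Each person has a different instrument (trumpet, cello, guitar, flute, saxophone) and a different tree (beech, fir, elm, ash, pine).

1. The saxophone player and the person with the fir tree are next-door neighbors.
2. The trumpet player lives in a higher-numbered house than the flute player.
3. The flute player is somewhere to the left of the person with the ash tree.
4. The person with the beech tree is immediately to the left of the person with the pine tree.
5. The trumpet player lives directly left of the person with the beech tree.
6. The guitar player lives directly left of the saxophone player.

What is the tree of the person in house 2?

The flute player is narrowed to house 1 or 2; consider each.
Placing it in house 2 leads to a contradiction, so it's in house 1.
That leaves elm as the tree for house 1.
The trumpet player is narrowed to house 2 or 3; consider each.
Placing it in house 3 leads to a contradiction, so it's in house 2.
From clue 5, the person with the beech tree must be in house 3.
The person with the pine tree is in house 4 (clue 4).
The saxophone player is in house 4 (clue 1).
Clue 1: the person with the fir tree is in house 5.
Clue 6: the guitar player is in house 3.
House 5 instrument: only cello fits.
That leaves ash as the tree for house 2.
So: house 1 = flute/elm, house 2 = trumpet/ash, house 3 = guitar/beech, house 4 = saxophone/pine, house 5 = cello/fir.

ash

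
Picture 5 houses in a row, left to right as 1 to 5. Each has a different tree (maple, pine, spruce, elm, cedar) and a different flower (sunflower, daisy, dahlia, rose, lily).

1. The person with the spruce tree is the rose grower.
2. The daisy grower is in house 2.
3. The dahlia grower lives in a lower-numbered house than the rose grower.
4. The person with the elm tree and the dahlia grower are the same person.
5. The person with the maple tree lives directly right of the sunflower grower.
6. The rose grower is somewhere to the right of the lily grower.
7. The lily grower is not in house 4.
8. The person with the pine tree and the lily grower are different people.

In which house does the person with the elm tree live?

By clue 2, the daisy grower is in house 2.
The only flower still possible for house 5 is rose.
Clue 1: the person with the spruce tree is in house 5.
That leaves dahlia as the flower for house 4.
By clue 4, the person with the elm tree is in house 4.
Clue 5: the sunflower grower is in house 1.
The only tree still possible for house 2 is maple.
That leaves lily as the flower for house 3.
From clue 8, the person with the pine tree must be in house 1.
The only tree still possible for house 3 is cedar.
So: house 1 = pine/sunflower, house 2 = maple/daisy, house 3 = cedar/lily, house 4 = elm/dahlia, house 5 = spruce/rose.

4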